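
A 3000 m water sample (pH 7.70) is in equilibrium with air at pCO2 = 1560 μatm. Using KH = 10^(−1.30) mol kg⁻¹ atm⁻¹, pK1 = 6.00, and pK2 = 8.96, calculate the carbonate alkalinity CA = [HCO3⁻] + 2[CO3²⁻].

CA = 4.35 mmol/kg

[CO2*] = KH · pCO2 = 10^(−1.30) × 1560×10^-6 = 7.819×10^-5 mol/kg
α₀ = 1/(1 + K1/[H⁺] + K1K2/[H⁺]²) = 1/(1 + 10^+1.70 + 10^+0.44) = 0.01856
DIC = [CO2*]/α₀ = 7.819×10^-5 / 0.01856 = 4.212 mmol/kg
CA = (α₁ + 2α₂)·DIC = (0.9303 + 2×0.05112) × 4.212 = 4.35 mmol/kg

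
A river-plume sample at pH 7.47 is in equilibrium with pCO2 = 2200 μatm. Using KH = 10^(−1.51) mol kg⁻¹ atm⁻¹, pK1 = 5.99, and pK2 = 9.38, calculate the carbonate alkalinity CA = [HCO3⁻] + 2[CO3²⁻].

CA = 2.10 mmol/kg

[CO2*] = KH · pCO2 = 10^(−1.51) × 2200×10^-6 = 6.799×10^-5 mol/kg
α₀ = 1/(1 + K1/[H⁺] + K1K2/[H⁺]²) = 1/(1 + 10^+1.48 + 10^-0.43) = 0.03167
DIC = [CO2*]/α₀ = 6.799×10^-5 / 0.03167 = 2.146 mmol/kg
CA = (α₁ + 2α₂)·DIC = (0.9566 + 2×0.01177) × 2.146 = 2.10 mmol/kg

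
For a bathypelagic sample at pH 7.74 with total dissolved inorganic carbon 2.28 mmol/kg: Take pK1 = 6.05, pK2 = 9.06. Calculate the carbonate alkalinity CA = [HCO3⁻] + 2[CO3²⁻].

CA = [HCO3⁻] + 2[CO3²⁻] = (α₁ + 2α₂)·DIC
At pH 7.74: [H⁺]/K1 = 10^-1.69 = 0.020417, K2/[H⁺] = 10^-1.32 = 0.047863
α₁ = 1/(1 + 0.020417 + 0.047863) = 1/1.0683 = 0.9361; α₂ = α₁·K2/[H⁺] = 0.04480
α₁ + 2α₂ = 1.0257
CA = 1.0257 × 2.28 = 2.34 mmol/kg

CA = 2.34 mmol/kg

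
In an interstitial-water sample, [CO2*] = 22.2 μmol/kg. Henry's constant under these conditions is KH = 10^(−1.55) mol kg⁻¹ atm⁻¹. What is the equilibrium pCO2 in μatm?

KH = 10^(−1.55) = 2.818×10^-2 mol kg⁻¹ atm⁻¹
pCO2 = [CO2*]/KH = 22.2×10^-6 / 2.818×10^-2 = 7.88×10^-4 atm = 788 μatm

pCO2 = 788 μatm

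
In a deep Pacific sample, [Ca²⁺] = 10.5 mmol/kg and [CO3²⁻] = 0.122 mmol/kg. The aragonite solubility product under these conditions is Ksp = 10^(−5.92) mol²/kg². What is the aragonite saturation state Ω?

Ω = 1.07

Ksp = 10^(−5.92) = 1.202×10^-6
Ω = [Ca²⁺][CO3²⁻]/Ksp = (10.5×10^-3)(0.122×10^-3) / 1.202×10^-6 = 1.07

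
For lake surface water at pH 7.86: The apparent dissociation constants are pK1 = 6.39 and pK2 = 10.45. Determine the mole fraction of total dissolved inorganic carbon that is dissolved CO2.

α₀ = 0.0327

α₀ = 1 / (1 + K1/[H⁺] + K1K2/[H⁺]²) = 1 / (1 + 10^+1.47 + 10^-1.12)
   = 1 / (1 + 29.512 + 0.075858) = 1/30.588 = 0.03269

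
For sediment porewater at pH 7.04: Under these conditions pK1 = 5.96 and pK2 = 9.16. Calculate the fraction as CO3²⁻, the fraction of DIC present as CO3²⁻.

α₂ = 1 / (1 + [H⁺]/K2 + [H⁺]²/(K1K2)) = 1 / (1 + 10^+2.12 + 10^+1.04)
   = 1 / (1 + 131.83 + 10.965) = 1/143.79 = 0.006955

α₂ = 0.00695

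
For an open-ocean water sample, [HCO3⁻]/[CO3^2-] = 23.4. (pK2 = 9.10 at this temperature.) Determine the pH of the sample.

pH = 7.73

From K2 = [H⁺][CO3^2-]/[HCO3⁻]:  pH = pK2 − log₁₀([HCO3⁻]/[CO3^2-])
log₁₀(23.4) = +1.369
pH = 9.10 − (+1.369) = 7.73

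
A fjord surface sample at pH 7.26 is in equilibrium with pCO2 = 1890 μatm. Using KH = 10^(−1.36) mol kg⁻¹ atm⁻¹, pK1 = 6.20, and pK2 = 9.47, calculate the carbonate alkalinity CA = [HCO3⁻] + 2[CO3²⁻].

[CO2*] = KH · pCO2 = 10^(−1.36) × 1890×10^-6 = 8.250×10^-5 mol/kg
α₀ = 1/(1 + K1/[H⁺] + K1K2/[H⁺]²) = 1/(1 + 10^+1.06 + 10^-1.15) = 0.07967
DIC = [CO2*]/α₀ = 8.250×10^-5 / 0.07967 = 1.036 mmol/kg
CA = (α₁ + 2α₂)·DIC = (0.9147 + 2×0.005640) × 1.036 = 0.959 mmol/kg

CA = 0.959 mmol/kg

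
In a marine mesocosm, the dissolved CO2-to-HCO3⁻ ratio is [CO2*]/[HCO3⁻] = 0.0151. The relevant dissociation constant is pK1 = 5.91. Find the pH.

From K1 = [H⁺][HCO3⁻]/[CO2*]:  pH = pK1 − log₁₀([CO2*]/[HCO3⁻])
log₁₀(0.0151) = -1.821
pH = 5.91 − (-1.821) = 7.73

pH = 7.73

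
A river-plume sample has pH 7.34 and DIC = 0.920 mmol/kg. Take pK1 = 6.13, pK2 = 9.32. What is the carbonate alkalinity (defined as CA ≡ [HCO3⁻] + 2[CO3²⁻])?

CA = [HCO3⁻] + 2[CO3²⁻] = (α₁ + 2α₂)·DIC
At pH 7.34: [H⁺]/K1 = 10^-1.21 = 0.061660, K2/[H⁺] = 10^-1.98 = 0.010471
α₁ = 1/(1 + 0.061660 + 0.010471) = 1/1.0721 = 0.9327; α₂ = α₁·K2/[H⁺] = 0.009767
α₁ + 2α₂ = 0.9523
CA = 0.9523 × 0.920 = 0.876 mmol/kg

CA = 0.876 mmol/kg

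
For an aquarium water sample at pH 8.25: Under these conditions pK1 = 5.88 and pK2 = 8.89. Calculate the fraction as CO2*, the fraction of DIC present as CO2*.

α₀ = 0.00346

α₀ = 1 / (1 + K1/[H⁺] + K1K2/[H⁺]²) = 1 / (1 + 10^+2.37 + 10^+1.73)
   = 1 / (1 + 234.42 + 53.703) = 1/289.13 = 0.003459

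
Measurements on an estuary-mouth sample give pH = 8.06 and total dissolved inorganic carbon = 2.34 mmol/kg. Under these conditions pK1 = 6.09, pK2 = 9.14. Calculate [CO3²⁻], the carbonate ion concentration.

α₂ = 1 / (1 + [H⁺]/K2 + [H⁺]²/(K1K2)) = 1 / (1 + 10^+1.08 + 10^-0.89)
   = 1 / (1 + 12.023 + 0.12882) = 1/13.151 = 0.07604
[CO3²⁻] = α₂ × DIC = 0.07604 × 2.34 = 0.178 mmol/kg

[CO3²⁻] = 0.178 mmol/kg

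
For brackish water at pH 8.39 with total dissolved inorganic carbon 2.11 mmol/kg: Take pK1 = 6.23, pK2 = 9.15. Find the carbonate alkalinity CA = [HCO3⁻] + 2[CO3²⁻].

CA = [HCO3⁻] + 2[CO3²⁻] = (α₁ + 2α₂)·DIC
At pH 8.39: [H⁺]/K1 = 10^-2.16 = 0.0069183, K2/[H⁺] = 10^-0.76 = 0.17378
α₁ = 1/(1 + 0.0069183 + 0.17378) = 1/1.1807 = 0.8470; α₂ = α₁·K2/[H⁺] = 0.1472
α₁ + 2α₂ = 1.1413
CA = 1.1413 × 2.11 = 2.41 mmol/kg

CA = 2.41 mmol/kg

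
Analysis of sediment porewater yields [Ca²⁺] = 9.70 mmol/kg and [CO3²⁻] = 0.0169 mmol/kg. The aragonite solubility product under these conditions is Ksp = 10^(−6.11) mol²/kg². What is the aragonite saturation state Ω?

Ω = 0.211

Ksp = 10^(−6.11) = 7.762×10^-7
Ω = [Ca²⁺][CO3²⁻]/Ksp = (9.70×10^-3)(0.0169×10^-3) / 7.762×10^-7 = 0.211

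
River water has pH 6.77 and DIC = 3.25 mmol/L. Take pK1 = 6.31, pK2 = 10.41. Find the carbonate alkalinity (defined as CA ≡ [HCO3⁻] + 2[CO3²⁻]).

CA = 2.41 mmol/L

CA = [HCO3⁻] + 2[CO3²⁻] = (α₁ + 2α₂)·DIC
At pH 6.77: [H⁺]/K1 = 10^-0.46 = 0.34674, K2/[H⁺] = 10^-3.64 = 0.00022909
α₁ = 1/(1 + 0.34674 + 0.00022909) = 1/1.3470 = 0.7424; α₂ = α₁·K2/[H⁺] = 0.0001701
α₁ + 2α₂ = 0.7427
CA = 0.7427 × 3.25 = 2.41 mmol/L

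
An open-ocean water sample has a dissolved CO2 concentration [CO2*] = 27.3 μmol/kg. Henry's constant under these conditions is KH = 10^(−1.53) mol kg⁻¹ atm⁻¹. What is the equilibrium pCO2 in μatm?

KH = 10^(−1.53) = 2.951×10^-2 mol kg⁻¹ atm⁻¹
pCO2 = [CO2*]/KH = 27.3×10^-6 / 2.951×10^-2 = 9.25×10^-4 atm = 925 μatm

pCO2 = 925 μatm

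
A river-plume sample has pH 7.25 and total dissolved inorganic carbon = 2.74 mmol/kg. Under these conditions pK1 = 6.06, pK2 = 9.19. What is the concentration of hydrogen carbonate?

[HCO3⁻] = 2.55 mmol/kg

α₁ = 1 / (1 + [H⁺]/K1 + K2/[H⁺]) = 1 / (1 + 10^-1.19 + 10^-1.94)
   = 1 / (1 + 0.064565 + 0.011482) = 1/1.0760 = 0.9293
[HCO3⁻] = α₁ × DIC = 0.9293 × 2.74 = 2.55 mmol/kg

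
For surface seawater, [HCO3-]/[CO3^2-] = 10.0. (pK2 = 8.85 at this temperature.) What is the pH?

pH = 7.85

From K2 = [H⁺][CO3^2-]/[HCO3-]:  pH = pK2 − log₁₀([HCO3-]/[CO3^2-])
log₁₀(10.0) = +1.000
pH = 8.85 − (+1.000) = 7.85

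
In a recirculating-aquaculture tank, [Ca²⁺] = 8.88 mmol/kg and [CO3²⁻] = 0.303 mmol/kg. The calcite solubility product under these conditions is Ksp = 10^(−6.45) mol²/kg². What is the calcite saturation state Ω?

Ω = 7.58

Ksp = 10^(−6.45) = 3.548×10^-7
Ω = [Ca²⁺][CO3²⁻]/Ksp = (8.88×10^-3)(0.303×10^-3) / 3.548×10^-7 = 7.58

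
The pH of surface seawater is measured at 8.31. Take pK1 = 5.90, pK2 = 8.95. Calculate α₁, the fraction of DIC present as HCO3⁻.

α₁ = 0.811

α₁ = 1 / (1 + [H⁺]/K1 + K2/[H⁺]) = 1 / (1 + 10^-2.41 + 10^-0.64)
   = 1 / (1 + 0.0038905 + 0.22909) = 1/1.2330 = 0.8110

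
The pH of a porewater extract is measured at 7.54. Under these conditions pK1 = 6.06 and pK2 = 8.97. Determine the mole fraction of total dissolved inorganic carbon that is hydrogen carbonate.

α₁ = 0.934

α₁ = 1 / (1 + [H⁺]/K1 + K2/[H⁺]) = 1 / (1 + 10^-1.48 + 10^-1.43)
   = 1 / (1 + 0.033113 + 0.037154) = 1/1.0703 = 0.9343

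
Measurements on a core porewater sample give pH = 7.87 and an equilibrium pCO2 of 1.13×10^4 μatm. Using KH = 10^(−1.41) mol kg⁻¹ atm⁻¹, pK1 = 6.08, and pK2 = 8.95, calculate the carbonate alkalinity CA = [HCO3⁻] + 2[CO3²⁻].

CA = 31.6 mmol/kg

[CO2*] = KH · pCO2 = 10^(−1.41) × 1.13×10^4×10^-6 = 4.396×10^-4 mol/kg
α₀ = 1/(1 + K1/[H⁺] + K1K2/[H⁺]²) = 1/(1 + 10^+1.79 + 10^+0.71) = 0.01475
DIC = [CO2*]/α₀ = 4.396×10^-4 / 0.01475 = 29.80 mmol/kg
CA = (α₁ + 2α₂)·DIC = (0.9096 + 2×0.07566) × 29.80 = 31.6 mmol/kg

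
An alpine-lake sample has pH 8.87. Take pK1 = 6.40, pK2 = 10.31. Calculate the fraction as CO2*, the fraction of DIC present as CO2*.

α₀ = 0.00326

α₀ = 1 / (1 + K1/[H⁺] + K1K2/[H⁺]²) = 1 / (1 + 10^+2.47 + 10^+1.03)
   = 1 / (1 + 295.12 + 10.715) = 1/306.84 = 0.003259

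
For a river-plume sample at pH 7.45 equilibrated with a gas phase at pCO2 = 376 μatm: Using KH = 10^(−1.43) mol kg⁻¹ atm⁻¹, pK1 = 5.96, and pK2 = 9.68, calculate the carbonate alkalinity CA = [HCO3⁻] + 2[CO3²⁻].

[CO2*] = KH · pCO2 = 10^(−1.43) × 376×10^-6 = 1.397×10^-5 mol/kg
α₀ = 1/(1 + K1/[H⁺] + K1K2/[H⁺]²) = 1/(1 + 10^+1.49 + 10^-0.74) = 0.03117
DIC = [CO2*]/α₀ = 1.397×10^-5 / 0.03117 = 0.4482 mmol/kg
CA = (α₁ + 2α₂)·DIC = (0.9632 + 2×0.005672) × 0.4482 = 0.437 mmol/kg

CA = 0.437 mmol/kg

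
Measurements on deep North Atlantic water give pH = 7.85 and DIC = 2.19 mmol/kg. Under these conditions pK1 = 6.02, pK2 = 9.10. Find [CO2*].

α₀ = 1 / (1 + K1/[H⁺] + K1K2/[H⁺]²) = 1 / (1 + 10^+1.83 + 10^+0.58)
   = 1 / (1 + 67.608 + 3.8019) = 1/72.410 = 0.01381
[CO2*] = α₀ × DIC = 0.01381 × 2.19 = 0.0302 mmol/kg

[CO2*] = 0.0302 mmol/kg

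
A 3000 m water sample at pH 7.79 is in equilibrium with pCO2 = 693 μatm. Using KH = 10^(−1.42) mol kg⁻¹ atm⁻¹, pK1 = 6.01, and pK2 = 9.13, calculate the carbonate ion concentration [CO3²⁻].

[CO3²⁻] = 0.0726 mmol/kg

[CO2*] = KH · pCO2 = 10^(−1.42) × 693×10^-6 = 2.635×10^-5 mol/kg
α₀ = 1/(1 + K1/[H⁺] + K1K2/[H⁺]²) = 1/(1 + 10^+1.78 + 10^+0.44) = 0.01562
DIC = [CO2*]/α₀ = 2.635×10^-5 / 0.01562 = 1.686 mmol/kg
[CO3²⁻] = α₂·DIC; α₂ = 0.04303, so [CO3²⁻] = 0.04303 × 1.686 = 0.0726 mmol/kg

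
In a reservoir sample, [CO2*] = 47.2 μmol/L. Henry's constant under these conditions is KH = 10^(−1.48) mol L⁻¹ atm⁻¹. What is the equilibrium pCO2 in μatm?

KH = 10^(−1.48) = 3.311×10^-2 mol L⁻¹ atm⁻¹
pCO2 = [CO2*]/KH = 47.2×10^-6 / 3.311×10^-2 = 1.43×10^-3 atm = 1430 μatm

pCO2 = 1430 μatm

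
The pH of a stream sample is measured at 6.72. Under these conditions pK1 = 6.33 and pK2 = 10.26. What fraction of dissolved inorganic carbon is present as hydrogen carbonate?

α₁ = 0.710

α₁ = 1 / (1 + [H⁺]/K1 + K2/[H⁺]) = 1 / (1 + 10^-0.39 + 10^-3.54)
   = 1 / (1 + 0.40738 + 0.00028840) = 1/1.4077 = 0.7104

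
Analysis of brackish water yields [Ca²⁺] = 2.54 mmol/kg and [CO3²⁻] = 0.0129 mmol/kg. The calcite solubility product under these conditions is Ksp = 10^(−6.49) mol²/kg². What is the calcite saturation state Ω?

Ksp = 10^(−6.49) = 3.236×10^-7
Ω = [Ca²⁺][CO3²⁻]/Ksp = (2.54×10^-3)(0.0129×10^-3) / 3.236×10^-7 = 0.101

Ω = 0.101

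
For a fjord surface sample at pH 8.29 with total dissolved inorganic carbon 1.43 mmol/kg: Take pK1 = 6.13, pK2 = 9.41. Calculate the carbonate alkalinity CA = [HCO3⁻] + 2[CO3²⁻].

CA = [HCO3⁻] + 2[CO3²⁻] = (α₁ + 2α₂)·DIC
At pH 8.29: [H⁺]/K1 = 10^-2.16 = 0.0069183, K2/[H⁺] = 10^-1.12 = 0.075858
α₁ = 1/(1 + 0.0069183 + 0.075858) = 1/1.0828 = 0.9236; α₂ = α₁·K2/[H⁺] = 0.07006
α₁ + 2α₂ = 1.0637
CA = 1.0637 × 1.43 = 1.52 mmol/kg

CA = 1.52 mmol/kg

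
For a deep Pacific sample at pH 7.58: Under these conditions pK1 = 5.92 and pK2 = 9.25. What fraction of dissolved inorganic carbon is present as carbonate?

α₂ = 1 / (1 + [H⁺]/K2 + [H⁺]²/(K1K2)) = 1 / (1 + 10^+1.67 + 10^+0.01)
   = 1 / (1 + 46.774 + 1.0233) = 1/48.797 = 0.02049

α₂ = 0.0205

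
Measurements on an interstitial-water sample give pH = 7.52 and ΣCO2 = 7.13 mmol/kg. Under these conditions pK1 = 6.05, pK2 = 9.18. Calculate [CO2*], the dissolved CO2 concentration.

[CO2*] = 0.229 mmol/kg

α₀ = 1 / (1 + K1/[H⁺] + K1K2/[H⁺]²) = 1 / (1 + 10^+1.47 + 10^-0.19)
   = 1 / (1 + 29.512 + 0.64565) = 1/31.158 = 0.03209
[CO2*] = α₀ × DIC = 0.03209 × 7.13 = 0.229 mmol/kg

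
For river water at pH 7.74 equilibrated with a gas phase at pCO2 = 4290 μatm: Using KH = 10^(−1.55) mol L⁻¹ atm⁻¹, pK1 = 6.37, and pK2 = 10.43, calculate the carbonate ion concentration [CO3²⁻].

[CO3²⁻] = 5.79 μmol/L

[CO2*] = KH · pCO2 = 10^(−1.55) × 4290×10^-6 = 1.209×10^-4 mol/L
α₀ = 1/(1 + K1/[H⁺] + K1K2/[H⁺]²) = 1/(1 + 10^+1.37 + 10^-1.32) = 0.04083
DIC = [CO2*]/α₀ = 1.209×10^-4 / 0.04083 = 2.961 mmol/L
[CO3²⁻] = α₂·DIC; α₂ = 0.001954, so [CO3²⁻] = 0.001954 × 2.961 = 0.00579 mmol/L = 5.79 μmol/L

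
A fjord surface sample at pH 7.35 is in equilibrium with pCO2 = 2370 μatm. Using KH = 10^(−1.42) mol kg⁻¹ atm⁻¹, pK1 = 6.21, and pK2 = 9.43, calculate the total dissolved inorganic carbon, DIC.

DIC = 1.34 mmol/kg

[CO2*] = KH · pCO2 = 10^(−1.42) × 2370×10^-6 = 9.010×10^-5 mol/kg
α₀ = 1/(1 + K1/[H⁺] + K1K2/[H⁺]²) = 1/(1 + 10^+1.14 + 10^-0.94) = 0.06703
DIC = [CO2*]/α₀ = 9.010×10^-5 / 0.06703 = 1.34 mmol/kg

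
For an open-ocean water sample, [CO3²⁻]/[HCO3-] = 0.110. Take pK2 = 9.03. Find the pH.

From K2 = [H⁺][CO3²⁻]/[HCO3-]:  pH = pK2 + log₁₀([CO3²⁻]/[HCO3-])
log₁₀(0.110) = -0.959
pH = 9.03 + (-0.959) = 8.07

pH = 8.07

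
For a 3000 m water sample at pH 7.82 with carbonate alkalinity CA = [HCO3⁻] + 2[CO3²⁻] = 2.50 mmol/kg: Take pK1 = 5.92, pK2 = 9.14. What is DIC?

DIC = 2.42 mmol/kg

CA = [HCO3⁻] + 2[CO3²⁻] = (α₁ + 2α₂)·DIC
At pH 7.82: [H⁺]/K1 = 10^-1.90 = 0.012589, K2/[H⁺] = 10^-1.32 = 0.047863
α₁ = 1/(1 + 0.012589 + 0.047863) = 1/1.0605 = 0.9430; α₂ = α₁·K2/[H⁺] = 0.04513
α₁ + 2α₂ = 1.0333
DIC = CA / (α₁ + 2α₂) = 2.50 / 1.0333 = 2.42 mmol/kg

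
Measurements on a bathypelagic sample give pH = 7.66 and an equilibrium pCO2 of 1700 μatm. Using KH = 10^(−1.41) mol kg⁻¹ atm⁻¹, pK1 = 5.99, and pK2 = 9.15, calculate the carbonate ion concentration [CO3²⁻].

[CO3²⁻] = 0.100 mmol/kg

[CO2*] = KH · pCO2 = 10^(−1.41) × 1700×10^-6 = 6.614×10^-5 mol/kg
α₀ = 1/(1 + K1/[H⁺] + K1K2/[H⁺]²) = 1/(1 + 10^+1.67 + 10^+0.18) = 0.02029
DIC = [CO2*]/α₀ = 6.614×10^-5 / 0.02029 = 3.260 mmol/kg
[CO3²⁻] = α₂·DIC; α₂ = 0.03071, so [CO3²⁻] = 0.03071 × 3.260 = 0.100 mmol/kg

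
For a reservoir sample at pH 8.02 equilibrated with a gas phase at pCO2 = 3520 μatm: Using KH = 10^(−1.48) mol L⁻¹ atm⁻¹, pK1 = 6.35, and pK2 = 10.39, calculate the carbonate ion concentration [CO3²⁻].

[CO2*] = KH · pCO2 = 10^(−1.48) × 3520×10^-6 = 1.166×10^-4 mol/L
α₀ = 1/(1 + K1/[H⁺] + K1K2/[H⁺]²) = 1/(1 + 10^+1.67 + 10^-0.70) = 0.02085
DIC = [CO2*]/α₀ = 1.166×10^-4 / 0.02085 = 5.592 mmol/L
[CO3²⁻] = α₂·DIC; α₂ = 0.004159, so [CO3²⁻] = 0.004159 × 5.592 = 0.0233 mmol/L

[CO3²⁻] = 0.0233 mmol/L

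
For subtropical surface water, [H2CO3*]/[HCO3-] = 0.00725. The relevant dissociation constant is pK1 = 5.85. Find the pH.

From K1 = [H⁺][HCO3-]/[H2CO3*]:  pH = pK1 − log₁₀([H2CO3*]/[HCO3-])
log₁₀(0.00725) = -2.140
pH = 5.85 − (-2.140) = 7.99

pH = 7.99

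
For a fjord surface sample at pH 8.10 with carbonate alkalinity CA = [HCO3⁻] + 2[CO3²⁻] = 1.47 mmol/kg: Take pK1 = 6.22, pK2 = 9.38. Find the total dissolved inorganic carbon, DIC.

DIC = 1.42 mmol/kg

CA = [HCO3⁻] + 2[CO3²⁻] = (α₁ + 2α₂)·DIC
At pH 8.10: [H⁺]/K1 = 10^-1.88 = 0.013183, K2/[H⁺] = 10^-1.28 = 0.052481
α₁ = 1/(1 + 0.013183 + 0.052481) = 1/1.0657 = 0.9384; α₂ = α₁·K2/[H⁺] = 0.04925
α₁ + 2α₂ = 1.0369
DIC = CA / (α₁ + 2α₂) = 1.47 / 1.0369 = 1.42 mmol/kg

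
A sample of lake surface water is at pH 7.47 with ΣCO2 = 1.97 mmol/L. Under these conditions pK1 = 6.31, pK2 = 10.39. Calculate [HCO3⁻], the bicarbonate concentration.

α₁ = 1 / (1 + [H⁺]/K1 + K2/[H⁺]) = 1 / (1 + 10^-1.16 + 10^-2.92)
   = 1 / (1 + 0.069183 + 0.0012023) = 1/1.0704 = 0.9342
[HCO3⁻] = α₁ × DIC = 0.9342 × 1.97 = 1.84 mmol/L

[HCO3⁻] = 1.84 mmol/L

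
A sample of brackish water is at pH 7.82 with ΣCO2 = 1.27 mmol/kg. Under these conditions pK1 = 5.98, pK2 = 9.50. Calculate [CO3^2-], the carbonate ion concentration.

α₂ = 1 / (1 + [H⁺]/K2 + [H⁺]²/(K1K2)) = 1 / (1 + 10^+1.68 + 10^-0.16)
   = 1 / (1 + 47.863 + 0.69183) = 1/49.555 = 0.02018
[CO3²⁻] = α₂ × DIC = 0.02018 × 1.27 = 0.0256 mmol/kg

[CO3²⁻] = 0.0256 mmol/kg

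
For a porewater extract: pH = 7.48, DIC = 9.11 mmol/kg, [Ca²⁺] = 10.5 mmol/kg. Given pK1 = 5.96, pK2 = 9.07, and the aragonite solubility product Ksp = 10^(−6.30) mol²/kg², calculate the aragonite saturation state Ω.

Ω = 4.65

α₂ = 1 / (1 + [H⁺]/K2 + [H⁺]²/(K1K2)) = 1 / (1 + 10^+1.59 + 10^+0.07)
   = 1 / (1 + 38.905 + 1.1749) = 1/41.079 = 0.02434
[CO3²⁻] = α₂ × DIC = 0.02434 × 9.11 = 0.2218 mmol/kg
Ksp = 10^(−6.30) = 5.012×10^-7
Ω = [Ca²⁺][CO3²⁻]/Ksp = (10.5×10^-3)(2.218×10^-4) / 5.012×10^-7 = 4.65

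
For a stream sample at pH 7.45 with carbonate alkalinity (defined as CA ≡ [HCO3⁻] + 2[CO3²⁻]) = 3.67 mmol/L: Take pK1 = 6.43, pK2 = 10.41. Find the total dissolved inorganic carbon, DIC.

DIC = 4.02 mmol/L

CA = [HCO3⁻] + 2[CO3²⁻] = (α₁ + 2α₂)·DIC
At pH 7.45: [H⁺]/K1 = 10^-1.02 = 0.095499, K2/[H⁺] = 10^-2.96 = 0.0010965
α₁ = 1/(1 + 0.095499 + 0.0010965) = 1/1.0966 = 0.9119; α₂ = α₁·K2/[H⁺] = 0.0009999
α₁ + 2α₂ = 0.9139
DIC = CA / (α₁ + 2α₂) = 3.67 / 0.9139 = 4.02 mmol/L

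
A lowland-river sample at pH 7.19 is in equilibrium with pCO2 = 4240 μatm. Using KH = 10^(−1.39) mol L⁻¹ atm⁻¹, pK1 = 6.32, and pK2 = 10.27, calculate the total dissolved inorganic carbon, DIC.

[CO2*] = KH · pCO2 = 10^(−1.39) × 4240×10^-6 = 1.727×10^-4 mol/L
α₀ = 1/(1 + K1/[H⁺] + K1K2/[H⁺]²) = 1/(1 + 10^+0.87 + 10^-2.21) = 0.1188
DIC = [CO2*]/α₀ = 1.727×10^-4 / 0.1188 = 1.45 mmol/L

DIC = 1.45 mmol/L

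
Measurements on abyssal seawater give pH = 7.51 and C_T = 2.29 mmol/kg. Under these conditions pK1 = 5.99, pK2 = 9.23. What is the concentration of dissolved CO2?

α₀ = 1 / (1 + K1/[H⁺] + K1K2/[H⁺]²) = 1 / (1 + 10^+1.52 + 10^-0.20)
   = 1 / (1 + 33.113 + 0.63096) = 1/34.744 = 0.02878
[CO2*] = α₀ × DIC = 0.02878 × 2.29 = 0.0659 mmol/kg

[CO2*] = 0.0659 mmol/kg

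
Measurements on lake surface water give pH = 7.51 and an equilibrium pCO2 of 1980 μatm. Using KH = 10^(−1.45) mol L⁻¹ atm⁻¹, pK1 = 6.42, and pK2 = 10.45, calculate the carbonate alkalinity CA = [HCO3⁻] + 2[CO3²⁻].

[CO2*] = KH · pCO2 = 10^(−1.45) × 1980×10^-6 = 7.025×10^-5 mol/L
α₀ = 1/(1 + K1/[H⁺] + K1K2/[H⁺]²) = 1/(1 + 10^+1.09 + 10^-1.85) = 0.07509
DIC = [CO2*]/α₀ = 7.025×10^-5 / 0.07509 = 0.9355 mmol/L
CA = (α₁ + 2α₂)·DIC = (0.9238 + 2×0.001061) × 0.9355 = 0.866 mmol/L

CA = 0.866 mmol/L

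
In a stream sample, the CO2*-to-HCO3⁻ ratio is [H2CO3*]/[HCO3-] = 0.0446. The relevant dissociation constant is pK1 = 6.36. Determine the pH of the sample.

pH = 7.71

From K1 = [H⁺][HCO3-]/[H2CO3*]:  pH = pK1 − log₁₀([H2CO3*]/[HCO3-])
log₁₀(0.0446) = -1.351
pH = 6.36 − (-1.351) = 7.71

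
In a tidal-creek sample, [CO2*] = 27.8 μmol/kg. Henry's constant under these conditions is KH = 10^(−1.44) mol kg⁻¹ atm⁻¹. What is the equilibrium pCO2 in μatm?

KH = 10^(−1.44) = 3.631×10^-2 mol kg⁻¹ atm⁻¹
pCO2 = [CO2*]/KH = 27.8×10^-6 / 3.631×10^-2 = 7.66×10^-4 atm = 766 μatm

pCO2 = 766 μatm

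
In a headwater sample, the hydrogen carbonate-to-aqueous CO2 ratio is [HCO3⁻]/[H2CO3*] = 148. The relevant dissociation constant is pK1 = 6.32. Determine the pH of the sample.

From K1 = [H⁺][HCO3⁻]/[H2CO3*]:  pH = pK1 + log₁₀([HCO3⁻]/[H2CO3*])
log₁₀(148) = +2.170
pH = 6.32 + (+2.170) = 8.49

pH = 8.49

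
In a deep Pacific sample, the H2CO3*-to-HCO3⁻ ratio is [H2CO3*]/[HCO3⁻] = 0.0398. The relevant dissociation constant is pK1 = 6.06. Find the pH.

pH = 7.46

From K1 = [H⁺][HCO3⁻]/[H2CO3*]:  pH = pK1 − log₁₀([H2CO3*]/[HCO3⁻])
log₁₀(0.0398) = -1.400
pH = 6.06 − (-1.400) = 7.46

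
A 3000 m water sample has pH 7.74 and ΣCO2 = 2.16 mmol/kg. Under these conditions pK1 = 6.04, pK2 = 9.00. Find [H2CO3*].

α₀ = 1 / (1 + K1/[H⁺] + K1K2/[H⁺]²) = 1 / (1 + 10^+1.70 + 10^+0.44)
   = 1 / (1 + 50.119 + 2.7542) = 1/53.873 = 0.01856
[CO2*] = α₀ × DIC = 0.01856 × 2.16 = 0.0401 mmol/kg

[CO2*] = 0.0401 mmol/kg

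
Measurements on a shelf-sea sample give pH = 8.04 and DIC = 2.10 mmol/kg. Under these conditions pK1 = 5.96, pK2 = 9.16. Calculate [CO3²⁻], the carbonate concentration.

α₂ = 1 / (1 + [H⁺]/K2 + [H⁺]²/(K1K2)) = 1 / (1 + 10^+1.12 + 10^-0.96)
   = 1 / (1 + 13.183 + 0.10965) = 1/14.292 = 0.06997
[CO3²⁻] = α₂ × DIC = 0.06997 × 2.10 = 0.147 mmol/kg

[CO3²⁻] = 0.147 mmol/kg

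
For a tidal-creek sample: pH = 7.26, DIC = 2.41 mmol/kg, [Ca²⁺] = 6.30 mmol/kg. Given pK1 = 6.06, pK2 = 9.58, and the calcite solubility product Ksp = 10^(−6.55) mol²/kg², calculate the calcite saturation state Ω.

Ω = 0.241

α₂ = 1 / (1 + [H⁺]/K2 + [H⁺]²/(K1K2)) = 1 / (1 + 10^+2.32 + 10^+1.12)
   = 1 / (1 + 208.93 + 13.183) = 1/223.11 = 0.004482
[CO3²⁻] = α₂ × DIC = 0.004482 × 2.41 = 0.01080 mmol/kg = 10.80 μmol/kg
Ksp = 10^(−6.55) = 2.818×10^-7
Ω = [Ca²⁺][CO3²⁻]/Ksp = (6.30×10^-3)(1.080×10^-5) / 2.818×10^-7 = 0.241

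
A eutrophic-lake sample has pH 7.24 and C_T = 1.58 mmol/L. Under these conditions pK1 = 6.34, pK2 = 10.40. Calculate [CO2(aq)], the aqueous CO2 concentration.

α₀ = 1 / (1 + K1/[H⁺] + K1K2/[H⁺]²) = 1 / (1 + 10^+0.90 + 10^-2.26)
   = 1 / (1 + 7.9433 + 0.0054954) = 1/8.9488 = 0.1117
[CO2*] = α₀ × DIC = 0.1117 × 1.58 = 0.177 mmol/L

[CO2*] = 0.177 mmol/L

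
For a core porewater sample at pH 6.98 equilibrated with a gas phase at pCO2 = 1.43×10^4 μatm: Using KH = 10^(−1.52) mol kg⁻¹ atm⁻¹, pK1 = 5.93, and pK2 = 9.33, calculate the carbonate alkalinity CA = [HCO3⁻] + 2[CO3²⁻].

[CO2*] = KH · pCO2 = 10^(−1.52) × 1.43×10^4×10^-6 = 4.319×10^-4 mol/kg
α₀ = 1/(1 + K1/[H⁺] + K1K2/[H⁺]²) = 1/(1 + 10^+1.05 + 10^-1.30) = 0.08150
DIC = [CO2*]/α₀ = 4.319×10^-4 / 0.08150 = 5.299 mmol/kg
CA = (α₁ + 2α₂)·DIC = (0.9144 + 2×0.004085) × 5.299 = 4.89 mmol/kg

CA = 4.89 mmol/kg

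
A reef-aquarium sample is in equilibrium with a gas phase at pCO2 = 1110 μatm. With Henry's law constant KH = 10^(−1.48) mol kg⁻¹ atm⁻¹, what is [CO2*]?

KH = 10^(−1.48) = 3.311×10^-2 mol kg⁻¹ atm⁻¹
[CO2*] = KH · pCO2 = 3.311×10^-2 × 1110×10^-6 atm = 3.68×10^-5 mol/kg

[CO2*] = 36.8 μmol/kg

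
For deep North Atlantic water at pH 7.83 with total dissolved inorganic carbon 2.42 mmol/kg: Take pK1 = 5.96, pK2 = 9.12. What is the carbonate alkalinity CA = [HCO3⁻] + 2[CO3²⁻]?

CA = [HCO3⁻] + 2[CO3²⁻] = (α₁ + 2α₂)·DIC
At pH 7.83: [H⁺]/K1 = 10^-1.87 = 0.013490, K2/[H⁺] = 10^-1.29 = 0.051286
α₁ = 1/(1 + 0.013490 + 0.051286) = 1/1.0648 = 0.9392; α₂ = α₁·K2/[H⁺] = 0.04817
α₁ + 2α₂ = 1.0355
CA = 1.0355 × 2.42 = 2.51 mmol/kg

CA = 2.51 mmol/kg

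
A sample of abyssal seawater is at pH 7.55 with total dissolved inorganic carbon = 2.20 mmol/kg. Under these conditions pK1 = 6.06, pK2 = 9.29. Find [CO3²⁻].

α₂ = 1 / (1 + [H⁺]/K2 + [H⁺]²/(K1K2)) = 1 / (1 + 10^+1.74 + 10^+0.25)
   = 1 / (1 + 54.954 + 1.7783) = 1/57.732 = 0.01732
[CO3²⁻] = α₂ × DIC = 0.01732 × 2.20 = 0.0381 mmol/kg

[CO3²⁻] = 0.0381 mmol/kg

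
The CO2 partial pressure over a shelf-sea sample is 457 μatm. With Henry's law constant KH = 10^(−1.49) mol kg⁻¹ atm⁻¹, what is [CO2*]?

[CO2*] = 14.8 μmol/kg

KH = 10^(−1.49) = 3.236×10^-2 mol kg⁻¹ atm⁻¹
[CO2*] = KH · pCO2 = 3.236×10^-2 × 457×10^-6 atm = 1.48×10^-5 mol/kg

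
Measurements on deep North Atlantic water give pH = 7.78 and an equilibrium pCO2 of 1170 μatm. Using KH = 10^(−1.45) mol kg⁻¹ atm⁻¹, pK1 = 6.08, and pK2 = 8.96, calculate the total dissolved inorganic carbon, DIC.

DIC = 2.26 mmol/kg

[CO2*] = KH · pCO2 = 10^(−1.45) × 1170×10^-6 = 4.151×10^-5 mol/kg
α₀ = 1/(1 + K1/[H⁺] + K1K2/[H⁺]²) = 1/(1 + 10^+1.70 + 10^+0.52) = 0.01837
DIC = [CO2*]/α₀ = 4.151×10^-5 / 0.01837 = 2.26 mmol/kg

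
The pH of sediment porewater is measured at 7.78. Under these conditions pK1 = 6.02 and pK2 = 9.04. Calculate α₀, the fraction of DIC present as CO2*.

α₀ = 0.0162

α₀ = 1 / (1 + K1/[H⁺] + K1K2/[H⁺]²) = 1 / (1 + 10^+1.76 + 10^+0.50)
   = 1 / (1 + 57.544 + 3.1623) = 1/61.706 = 0.01621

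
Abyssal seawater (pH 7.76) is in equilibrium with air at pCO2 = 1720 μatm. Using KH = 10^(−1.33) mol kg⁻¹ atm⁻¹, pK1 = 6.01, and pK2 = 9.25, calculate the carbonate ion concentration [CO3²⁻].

[CO2*] = KH · pCO2 = 10^(−1.33) × 1720×10^-6 = 8.045×10^-5 mol/kg
α₀ = 1/(1 + K1/[H⁺] + K1K2/[H⁺]²) = 1/(1 + 10^+1.75 + 10^+0.26) = 0.01693
DIC = [CO2*]/α₀ = 8.045×10^-5 / 0.01693 = 4.751 mmol/kg
[CO3²⁻] = α₂·DIC; α₂ = 0.03081, so [CO3²⁻] = 0.03081 × 4.751 = 0.146 mmol/kg

[CO3²⁻] = 0.146 mmol/kg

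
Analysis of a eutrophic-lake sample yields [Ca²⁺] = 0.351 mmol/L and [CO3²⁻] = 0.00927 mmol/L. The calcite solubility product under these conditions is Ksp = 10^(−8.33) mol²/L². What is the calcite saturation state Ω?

Ω = 0.696

Ksp = 10^(−8.33) = 4.677×10^-9
Ω = [Ca²⁺][CO3²⁻]/Ksp = (0.351×10^-3)(0.00927×10^-3) / 4.677×10^-9 = 0.696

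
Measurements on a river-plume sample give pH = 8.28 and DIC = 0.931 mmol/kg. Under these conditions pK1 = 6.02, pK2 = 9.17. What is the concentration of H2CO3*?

α₀ = 1 / (1 + K1/[H⁺] + K1K2/[H⁺]²) = 1 / (1 + 10^+2.26 + 10^+1.37)
   = 1 / (1 + 181.97 + 23.442) = 1/206.41 = 0.004845
[CO2*] = α₀ × DIC = 0.004845 × 0.931 = 0.00451 mmol/kg = 4.51 μmol/kg

[CO2*] = 4.51 μmol/kg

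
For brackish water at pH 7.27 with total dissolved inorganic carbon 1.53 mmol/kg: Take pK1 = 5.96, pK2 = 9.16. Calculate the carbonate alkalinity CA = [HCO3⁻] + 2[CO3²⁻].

CA = 1.48 mmol/kg

CA = [HCO3⁻] + 2[CO3²⁻] = (α₁ + 2α₂)·DIC
At pH 7.27: [H⁺]/K1 = 10^-1.31 = 0.048978, K2/[H⁺] = 10^-1.89 = 0.012882
α₁ = 1/(1 + 0.048978 + 0.012882) = 1/1.0619 = 0.9417; α₂ = α₁·K2/[H⁺] = 0.01213
α₁ + 2α₂ = 0.9660
CA = 0.9660 × 1.53 = 1.48 mmol/kg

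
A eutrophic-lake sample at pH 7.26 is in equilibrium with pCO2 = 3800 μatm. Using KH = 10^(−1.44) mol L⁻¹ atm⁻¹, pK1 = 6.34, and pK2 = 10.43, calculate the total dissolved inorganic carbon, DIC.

[CO2*] = KH · pCO2 = 10^(−1.44) × 3800×10^-6 = 1.380×10^-4 mol/L
α₀ = 1/(1 + K1/[H⁺] + K1K2/[H⁺]²) = 1/(1 + 10^+0.92 + 10^-2.25) = 0.1073
DIC = [CO2*]/α₀ = 1.380×10^-4 / 0.1073 = 1.29 mmol/L

DIC = 1.29 mmol/L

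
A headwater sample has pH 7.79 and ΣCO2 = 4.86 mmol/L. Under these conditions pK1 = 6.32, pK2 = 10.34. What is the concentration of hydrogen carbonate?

α₁ = 1 / (1 + [H⁺]/K1 + K2/[H⁺]) = 1 / (1 + 10^-1.47 + 10^-2.55)
   = 1 / (1 + 0.033884 + 0.0028184) = 1/1.0367 = 0.9646
[HCO3⁻] = α₁ × DIC = 0.9646 × 4.86 = 4.69 mmol/L

[HCO3⁻] = 4.69 mmol/L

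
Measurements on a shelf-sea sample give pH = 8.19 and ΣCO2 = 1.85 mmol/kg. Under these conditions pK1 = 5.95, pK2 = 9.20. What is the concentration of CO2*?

α₀ = 1 / (1 + K1/[H⁺] + K1K2/[H⁺]²) = 1 / (1 + 10^+2.24 + 10^+1.23)
   = 1 / (1 + 173.78 + 16.982) = 1/191.76 = 0.005215
[CO2*] = α₀ × DIC = 0.005215 × 1.85 = 0.00965 mmol/kg = 9.65 μmol/kg

[CO2*] = 9.65 μmol/kg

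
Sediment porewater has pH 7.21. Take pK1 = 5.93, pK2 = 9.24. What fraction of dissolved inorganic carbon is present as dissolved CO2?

α₀ = 1 / (1 + K1/[H⁺] + K1K2/[H⁺]²) = 1 / (1 + 10^+1.28 + 10^-0.75)
   = 1 / (1 + 19.055 + 0.17783) = 1/20.232 = 0.04943

α₀ = 0.0494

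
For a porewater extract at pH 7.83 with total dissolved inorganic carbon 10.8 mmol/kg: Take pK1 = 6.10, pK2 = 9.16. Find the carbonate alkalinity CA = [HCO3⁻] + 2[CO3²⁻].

CA = 11.1 mmol/kg

CA = [HCO3⁻] + 2[CO3²⁻] = (α₁ + 2α₂)·DIC
At pH 7.83: [H⁺]/K1 = 10^-1.73 = 0.018621, K2/[H⁺] = 10^-1.33 = 0.046774
α₁ = 1/(1 + 0.018621 + 0.046774) = 1/1.0654 = 0.9386; α₂ = α₁·K2/[H⁺] = 0.04390
α₁ + 2α₂ = 1.0264
CA = 1.0264 × 10.8 = 11.1 mmol/kg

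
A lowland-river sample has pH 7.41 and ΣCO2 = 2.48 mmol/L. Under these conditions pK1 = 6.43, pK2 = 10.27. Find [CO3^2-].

[CO3²⁻] = 3.09 μmol/L

α₂ = 1 / (1 + [H⁺]/K2 + [H⁺]²/(K1K2)) = 1 / (1 + 10^+2.86 + 10^+1.88)
   = 1 / (1 + 724.44 + 75.858) = 1/801.29 = 0.001248
[CO3²⁻] = α₂ × DIC = 0.001248 × 2.48 = 0.00309 mmol/L = 3.09 μmol/L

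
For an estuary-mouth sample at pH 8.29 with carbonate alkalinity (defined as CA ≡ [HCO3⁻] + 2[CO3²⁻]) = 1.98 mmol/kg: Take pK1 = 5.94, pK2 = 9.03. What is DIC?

DIC = 1.72 mmol/kg

CA = [HCO3⁻] + 2[CO3²⁻] = (α₁ + 2α₂)·DIC
At pH 8.29: [H⁺]/K1 = 10^-2.35 = 0.0044668, K2/[H⁺] = 10^-0.74 = 0.18197
α₁ = 1/(1 + 0.0044668 + 0.18197) = 1/1.1864 = 0.8429; α₂ = α₁·K2/[H⁺] = 0.1534
α₁ + 2α₂ = 1.1496
DIC = CA / (α₁ + 2α₂) = 1.98 / 1.1496 = 1.72 mmol/kg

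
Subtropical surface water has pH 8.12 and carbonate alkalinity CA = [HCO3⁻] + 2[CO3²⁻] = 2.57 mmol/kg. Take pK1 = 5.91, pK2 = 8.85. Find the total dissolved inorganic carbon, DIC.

DIC = 2.23 mmol/kg

CA = [HCO3⁻] + 2[CO3²⁻] = (α₁ + 2α₂)·DIC
At pH 8.12: [H⁺]/K1 = 10^-2.21 = 0.0061660, K2/[H⁺] = 10^-0.73 = 0.18621
α₁ = 1/(1 + 0.0061660 + 0.18621) = 1/1.1924 = 0.8387; α₂ = α₁·K2/[H⁺] = 0.1562
α₁ + 2α₂ = 1.1510
DIC = CA / (α₁ + 2α₂) = 2.57 / 1.1510 = 2.23 mmol/kg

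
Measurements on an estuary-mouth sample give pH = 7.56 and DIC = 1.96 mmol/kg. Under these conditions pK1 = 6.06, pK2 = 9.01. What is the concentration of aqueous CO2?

α₀ = 1 / (1 + K1/[H⁺] + K1K2/[H⁺]²) = 1 / (1 + 10^+1.50 + 10^+0.05)
   = 1 / (1 + 31.623 + 1.1220) = 1/33.745 = 0.02963
[CO2*] = α₀ × DIC = 0.02963 × 1.96 = 0.0581 mmol/kg

[CO2*] = 0.0581 mmol/kg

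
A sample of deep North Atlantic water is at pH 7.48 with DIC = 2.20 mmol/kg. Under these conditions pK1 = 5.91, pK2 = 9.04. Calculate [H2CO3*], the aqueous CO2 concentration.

α₀ = 1 / (1 + K1/[H⁺] + K1K2/[H⁺]²) = 1 / (1 + 10^+1.57 + 10^+0.01)
   = 1 / (1 + 37.154 + 1.0233) = 1/39.177 = 0.02553
[CO2*] = α₀ × DIC = 0.02553 × 2.20 = 0.0562 mmol/kg

[CO2*] = 0.0562 mmol/kg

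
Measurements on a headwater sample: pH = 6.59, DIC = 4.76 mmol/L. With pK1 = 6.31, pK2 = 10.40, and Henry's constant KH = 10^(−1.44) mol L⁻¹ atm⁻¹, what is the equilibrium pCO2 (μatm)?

α₀ = 1 / (1 + K1/[H⁺] + K1K2/[H⁺]²) = 1 / (1 + 10^+0.28 + 10^-3.53)
   = 1 / (1 + 1.9055 + 0.00029512) = 1/2.9058 = 0.3441
[CO2*] = α₀ × DIC = 0.3441 × 4.76 = 1.638 mmol/L
pCO2 = [CO2*]/KH = 1.638×10^-3 / 3.631×10^-2 = 4.51×10^4 μatm

pCO2 = 4.51×10^4 μatm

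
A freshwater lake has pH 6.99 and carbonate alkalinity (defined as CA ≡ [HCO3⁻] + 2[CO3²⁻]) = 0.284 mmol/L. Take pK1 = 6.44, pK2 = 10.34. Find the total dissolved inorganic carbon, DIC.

DIC = 0.364 mmol/L

CA = [HCO3⁻] + 2[CO3²⁻] = (α₁ + 2α₂)·DIC
At pH 6.99: [H⁺]/K1 = 10^-0.55 = 0.28184, K2/[H⁺] = 10^-3.35 = 0.00044668
α₁ = 1/(1 + 0.28184 + 0.00044668) = 1/1.2823 = 0.7799; α₂ = α₁·K2/[H⁺] = 0.0003483
α₁ + 2α₂ = 0.7806
DIC = CA / (α₁ + 2α₂) = 0.284 / 0.7806 = 0.364 mmol/L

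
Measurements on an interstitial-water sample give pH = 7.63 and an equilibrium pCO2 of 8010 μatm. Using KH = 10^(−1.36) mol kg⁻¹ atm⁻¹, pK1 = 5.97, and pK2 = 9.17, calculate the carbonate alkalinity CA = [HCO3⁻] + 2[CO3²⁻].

[CO2*] = KH · pCO2 = 10^(−1.36) × 8010×10^-6 = 3.496×10^-4 mol/kg
α₀ = 1/(1 + K1/[H⁺] + K1K2/[H⁺]²) = 1/(1 + 10^+1.66 + 10^+0.12) = 0.02082
DIC = [CO2*]/α₀ = 3.496×10^-4 / 0.02082 = 16.79 mmol/kg
CA = (α₁ + 2α₂)·DIC = (0.9517 + 2×0.02745) × 16.79 = 16.9 mmol/kg

CA = 16.9 mmol/kg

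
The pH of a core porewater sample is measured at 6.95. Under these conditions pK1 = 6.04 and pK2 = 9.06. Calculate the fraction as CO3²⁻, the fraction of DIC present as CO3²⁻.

α₂ = 1 / (1 + [H⁺]/K2 + [H⁺]²/(K1K2)) = 1 / (1 + 10^+2.11 + 10^+1.20)
   = 1 / (1 + 128.82 + 15.849) = 1/145.67 = 0.006865

α₂ = 0.00686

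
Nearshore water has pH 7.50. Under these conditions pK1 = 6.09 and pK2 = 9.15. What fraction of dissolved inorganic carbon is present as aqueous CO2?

α₀ = 0.0367

α₀ = 1 / (1 + K1/[H⁺] + K1K2/[H⁺]²) = 1 / (1 + 10^+1.41 + 10^-0.24)
   = 1 / (1 + 25.704 + 0.57544) = 1/27.279 = 0.03666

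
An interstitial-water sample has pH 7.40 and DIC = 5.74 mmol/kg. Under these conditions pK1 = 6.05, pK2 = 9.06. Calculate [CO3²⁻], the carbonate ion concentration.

[CO3²⁻] = 0.118 mmol/kg

α₂ = 1 / (1 + [H⁺]/K2 + [H⁺]²/(K1K2)) = 1 / (1 + 10^+1.66 + 10^+0.31)
   = 1 / (1 + 45.709 + 2.0417) = 1/48.751 = 0.02051
[CO3²⁻] = α₂ × DIC = 0.02051 × 5.74 = 0.118 mmol/kg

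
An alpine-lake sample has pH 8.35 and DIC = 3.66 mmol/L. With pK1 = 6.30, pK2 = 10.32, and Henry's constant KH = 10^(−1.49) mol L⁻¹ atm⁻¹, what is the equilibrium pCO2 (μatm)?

α₀ = 1 / (1 + K1/[H⁺] + K1K2/[H⁺]²) = 1 / (1 + 10^+2.05 + 10^+0.08)
   = 1 / (1 + 112.20 + 1.2023) = 1/114.40 = 0.008741
[CO2*] = α₀ × DIC = 0.008741 × 3.66 = 0.03199 mmol/L
pCO2 = [CO2*]/KH = 3.199×10^-5 / 3.236×10^-2 = 989 μatm

pCO2 = 989 μatm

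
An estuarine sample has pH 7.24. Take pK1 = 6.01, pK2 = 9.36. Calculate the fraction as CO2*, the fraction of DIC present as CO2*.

α₀ = 0.0552

α₀ = 1 / (1 + K1/[H⁺] + K1K2/[H⁺]²) = 1 / (1 + 10^+1.23 + 10^-0.89)
   = 1 / (1 + 16.982 + 0.12882) = 1/18.111 = 0.05521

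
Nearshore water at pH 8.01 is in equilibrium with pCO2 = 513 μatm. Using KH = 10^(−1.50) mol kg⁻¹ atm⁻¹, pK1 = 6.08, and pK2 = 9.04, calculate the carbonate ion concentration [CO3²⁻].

[CO3²⁻] = 0.129 mmol/kg

[CO2*] = KH · pCO2 = 10^(−1.50) × 513×10^-6 = 1.622×10^-5 mol/kg
α₀ = 1/(1 + K1/[H⁺] + K1K2/[H⁺]²) = 1/(1 + 10^+1.93 + 10^+0.90) = 0.01063
DIC = [CO2*]/α₀ = 1.622×10^-5 / 0.01063 = 1.526 mmol/kg
[CO3²⁻] = α₂·DIC; α₂ = 0.08445, so [CO3²⁻] = 0.08445 × 1.526 = 0.129 mmol/kg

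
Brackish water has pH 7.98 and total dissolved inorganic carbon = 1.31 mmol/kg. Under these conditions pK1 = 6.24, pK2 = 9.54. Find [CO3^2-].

α₂ = 1 / (1 + [H⁺]/K2 + [H⁺]²/(K1K2)) = 1 / (1 + 10^+1.56 + 10^-0.18)
   = 1 / (1 + 36.308 + 0.66069) = 1/37.968 = 0.02634
[CO3²⁻] = α₂ × DIC = 0.02634 × 1.31 = 0.0345 mmol/kg

[CO3²⁻] = 0.0345 mmol/kg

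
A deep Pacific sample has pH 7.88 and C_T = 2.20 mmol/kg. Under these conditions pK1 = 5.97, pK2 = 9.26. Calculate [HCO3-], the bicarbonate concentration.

α₁ = 1 / (1 + [H⁺]/K1 + K2/[H⁺]) = 1 / (1 + 10^-1.91 + 10^-1.38)
   = 1 / (1 + 0.012303 + 0.041687) = 1/1.0540 = 0.9488
[HCO3⁻] = α₁ × DIC = 0.9488 × 2.20 = 2.09 mmol/kg

[HCO3⁻] = 2.09 mmol/kg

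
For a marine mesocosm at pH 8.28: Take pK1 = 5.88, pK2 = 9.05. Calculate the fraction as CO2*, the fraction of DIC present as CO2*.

α₀ = 0.00339

α₀ = 1 / (1 + K1/[H⁺] + K1K2/[H⁺]²) = 1 / (1 + 10^+2.40 + 10^+1.63)
   = 1 / (1 + 251.19 + 42.658) = 1/294.85 = 0.003392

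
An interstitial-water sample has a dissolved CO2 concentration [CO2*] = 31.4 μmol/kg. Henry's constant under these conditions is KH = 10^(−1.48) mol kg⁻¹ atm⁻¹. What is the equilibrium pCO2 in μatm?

KH = 10^(−1.48) = 3.311×10^-2 mol kg⁻¹ atm⁻¹
pCO2 = [CO2*]/KH = 31.4×10^-6 / 3.311×10^-2 = 9.48×10^-4 atm = 948 μatm

pCO2 = 948 μatm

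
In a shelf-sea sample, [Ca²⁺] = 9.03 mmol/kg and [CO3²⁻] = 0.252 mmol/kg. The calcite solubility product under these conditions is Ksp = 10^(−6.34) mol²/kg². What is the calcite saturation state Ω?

Ksp = 10^(−6.34) = 4.571×10^-7
Ω = [Ca²⁺][CO3²⁻]/Ksp = (9.03×10^-3)(0.252×10^-3) / 4.571×10^-7 = 4.98

Ω = 4.98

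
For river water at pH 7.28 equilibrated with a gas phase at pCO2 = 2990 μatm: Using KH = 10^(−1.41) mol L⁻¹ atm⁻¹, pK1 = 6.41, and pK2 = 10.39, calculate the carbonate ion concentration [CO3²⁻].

[CO2*] = KH · pCO2 = 10^(−1.41) × 2990×10^-6 = 1.163×10^-4 mol/L
α₀ = 1/(1 + K1/[H⁺] + K1K2/[H⁺]²) = 1/(1 + 10^+0.87 + 10^-2.24) = 0.1188
DIC = [CO2*]/α₀ = 1.163×10^-4 / 0.1188 = 0.9793 mmol/L
[CO3²⁻] = α₂·DIC; α₂ = 0.0006835, so [CO3²⁻] = 0.0006835 × 0.9793 = 0.000669 mmol/L = 0.669 μmol/L

[CO3²⁻] = 0.669 μmol/L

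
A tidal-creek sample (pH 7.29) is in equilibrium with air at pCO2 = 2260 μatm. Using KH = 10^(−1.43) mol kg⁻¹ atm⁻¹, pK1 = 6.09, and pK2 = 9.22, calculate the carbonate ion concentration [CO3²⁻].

[CO3²⁻] = 15.6 μmol/kg

[CO2*] = KH · pCO2 = 10^(−1.43) × 2260×10^-6 = 8.397×10^-5 mol/kg
α₀ = 1/(1 + K1/[H⁺] + K1K2/[H⁺]²) = 1/(1 + 10^+1.20 + 10^-0.73) = 0.05870
DIC = [CO2*]/α₀ = 8.397×10^-5 / 0.05870 = 1.430 mmol/kg
[CO3²⁻] = α₂·DIC; α₂ = 0.01093, so [CO3²⁻] = 0.01093 × 1.430 = 0.0156 mmol/kg = 15.6 μmol/kg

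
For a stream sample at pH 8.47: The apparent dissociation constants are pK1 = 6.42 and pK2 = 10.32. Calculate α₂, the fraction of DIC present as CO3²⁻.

α₂ = 1 / (1 + [H⁺]/K2 + [H⁺]²/(K1K2)) = 1 / (1 + 10^+1.85 + 10^-0.20)
   = 1 / (1 + 70.795 + 0.63096) = 1/72.426 = 0.01381

α₂ = 0.0138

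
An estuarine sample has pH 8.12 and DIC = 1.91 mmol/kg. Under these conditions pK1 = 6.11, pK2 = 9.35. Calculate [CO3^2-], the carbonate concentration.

α₂ = 1 / (1 + [H⁺]/K2 + [H⁺]²/(K1K2)) = 1 / (1 + 10^+1.23 + 10^-0.78)
   = 1 / (1 + 16.982 + 0.16596) = 1/18.148 = 0.05510
[CO3²⁻] = α₂ × DIC = 0.05510 × 1.91 = 0.105 mmol/kg

[CO3²⁻] = 0.105 mmol/kg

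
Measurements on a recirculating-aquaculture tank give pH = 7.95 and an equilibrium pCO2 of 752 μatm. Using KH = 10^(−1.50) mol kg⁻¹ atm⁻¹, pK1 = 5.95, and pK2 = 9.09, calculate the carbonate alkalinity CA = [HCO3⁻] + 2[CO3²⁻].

CA = 2.72 mmol/kg

[CO2*] = KH · pCO2 = 10^(−1.50) × 752×10^-6 = 2.378×10^-5 mol/kg
α₀ = 1/(1 + K1/[H⁺] + K1K2/[H⁺]²) = 1/(1 + 10^+2.00 + 10^+0.86) = 0.009238
DIC = [CO2*]/α₀ = 2.378×10^-5 / 0.009238 = 2.574 mmol/kg
CA = (α₁ + 2α₂)·DIC = (0.9238 + 2×0.06693) × 2.574 = 2.72 mmol/kg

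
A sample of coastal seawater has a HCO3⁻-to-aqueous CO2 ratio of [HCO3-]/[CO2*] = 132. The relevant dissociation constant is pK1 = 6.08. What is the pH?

pH = 8.20

From K1 = [H⁺][HCO3-]/[CO2*]:  pH = pK1 + log₁₀([HCO3-]/[CO2*])
log₁₀(132) = +2.121
pH = 6.08 + (+2.121) = 8.20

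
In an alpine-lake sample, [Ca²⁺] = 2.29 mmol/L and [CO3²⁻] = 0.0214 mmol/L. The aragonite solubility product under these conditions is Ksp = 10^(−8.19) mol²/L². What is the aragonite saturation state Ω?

Ksp = 10^(−8.19) = 6.457×10^-9
Ω = [Ca²⁺][CO3²⁻]/Ksp = (2.29×10^-3)(0.0214×10^-3) / 6.457×10^-9 = 7.59

Ω = 7.59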